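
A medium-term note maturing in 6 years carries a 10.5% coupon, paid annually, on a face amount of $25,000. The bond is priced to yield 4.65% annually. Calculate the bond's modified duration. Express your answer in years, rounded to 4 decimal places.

4.6908 years

Periodic yield y = 0.0465. First find Macaulay duration:
  t   CF        PV=CF/(1+0.0465)^t    t·PV
  1     2,625.00     2,508.3612     2,508.3612
  2     2,625.00     2,396.9051     4,793.8102
  3     2,625.00     2,290.4014     6,871.2043
  4     2,625.00     2,188.6301     8,754.5206
  5     2,625.00     2,091.3809    10,456.9047
  6    27,625.00    21,031.3374   126,188.0244
  Σ                 32,507.0162   159,572.8254
P = 32,507.0162; Macaulay duration = 159,572.8254 / 32,507.0162 = 4.90887 years.
Modified duration = D_Mac / (1 + y) = 4.90887 / 1.0465 = 4.69075 years.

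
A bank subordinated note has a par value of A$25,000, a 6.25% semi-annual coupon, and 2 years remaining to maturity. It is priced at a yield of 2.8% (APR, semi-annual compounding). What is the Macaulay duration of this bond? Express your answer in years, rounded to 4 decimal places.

1.9141 years

Periodic yield y = 0.014. Discount each cash flow and weight by its period:
  t   CF        PV=CF/(1+0.014)^t    t·PV
  1       781.25       770.4635       770.4635
  2       781.25       759.8259     1,519.6519
  3       781.25       749.3353     2,248.0058
  4    25,781.25    24,386.6503    97,546.6011
  Σ                 26,666.2750   102,084.7223
Price P = Σ PV = 26,666.2750.
Macaulay duration = Σ(t·PV) / P = 102,084.7223 / 26,666.2750 = 3.82823 half-year periods.
In years: 3.82823 / 2 = 1.91412 years.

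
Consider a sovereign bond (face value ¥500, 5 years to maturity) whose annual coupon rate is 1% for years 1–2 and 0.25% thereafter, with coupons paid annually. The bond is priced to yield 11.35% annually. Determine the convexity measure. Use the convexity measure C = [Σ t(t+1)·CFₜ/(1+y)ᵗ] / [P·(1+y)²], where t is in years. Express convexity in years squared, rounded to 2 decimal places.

23.54

With y = 0.1135:
  t   CF        PV=CF/(1+0.1135)^t    t·PV        t(t+1)·PV
  1         5.00         4.4903         4.4903           8.9807
  2         5.00         4.0326         8.0653          24.1958
  3         1.25         0.9054         2.7162          10.8648
  4         1.25         0.8131         3.2524          16.2622
  5       501.25       292.8217     1,464.1086       8,784.6514
  Σ                    303.0632     1,482.6328       8,844.9549
P = 303.0632.
Convexity = Σ t(t+1)·PV / [P·(1+y)²] = 8,844.9549 / (303.0632 × 1.239882) = 23.53867.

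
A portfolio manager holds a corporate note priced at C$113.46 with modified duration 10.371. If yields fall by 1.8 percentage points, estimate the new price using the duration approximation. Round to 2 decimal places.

C$134.64

Duration approximation: ΔP/P ≈ -D_mod · Δy = -10.371 × (-0.018) = +0.186678.
New price ≈ 113.46 × (1 + 0.186678) = 134.64048588.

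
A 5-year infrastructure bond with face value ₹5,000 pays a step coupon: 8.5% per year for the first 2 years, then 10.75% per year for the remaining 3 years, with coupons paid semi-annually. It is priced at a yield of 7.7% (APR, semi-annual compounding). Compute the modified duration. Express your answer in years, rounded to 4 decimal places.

4.0132 years

Periodic yield y = 0.0385. First find Macaulay duration:
  t   CF        PV=CF/(1+0.0385)^t    t·PV
  1       212.50       204.6221       204.6221
  2       212.50       197.0362       394.0723
  3       212.50       189.7315       569.1945
  4       212.50       182.6976       730.7905
  5       268.75       222.4928     1,112.4640
  6       268.75       214.2444     1,285.4664
  7       268.75       206.3018     1,444.1124
  8       268.75       198.6536     1,589.2289
  9       268.75       191.2890     1,721.6009
  10    5,268.75     3,611.1255    36,111.2551
  Σ                  5,418.1944    45,162.8071
P = 5,418.1944; Macaulay duration = 45,162.8071 / 5,418.1944 = 8.33540 half-year periods = 4.16770 years.
Modified duration = D_Mac / (1 + y) = 4.16770 / 1.0385 = 4.01319 years.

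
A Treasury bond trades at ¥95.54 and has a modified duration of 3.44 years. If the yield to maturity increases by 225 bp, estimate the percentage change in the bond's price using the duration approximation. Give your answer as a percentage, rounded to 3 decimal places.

Duration approximation: ΔP/P ≈ -D_mod · Δy = -3.44 × (+0.0225) = -0.077400.
As a percentage: -7.7400%.

-7.740%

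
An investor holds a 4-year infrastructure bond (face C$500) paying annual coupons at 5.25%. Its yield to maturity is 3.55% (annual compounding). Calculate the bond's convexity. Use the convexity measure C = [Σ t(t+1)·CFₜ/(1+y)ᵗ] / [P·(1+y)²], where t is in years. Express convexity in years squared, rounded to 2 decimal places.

With y = 0.0355:
  t   CF        PV=CF/(1+0.0355)^t    t·PV        t(t+1)·PV
  1        26.25        25.3501        25.3501          50.7001
  2        26.25        24.4810        48.9620         146.8860
  3        26.25        23.6417        70.9251         283.7006
  4       526.25       457.7114     1,830.8455       9,154.2273
  Σ                    531.1842     1,976.0827       9,635.5140
P = 531.1842.
Convexity = Σ t(t+1)·PV / [P·(1+y)²] = 9,635.5140 / (531.1842 × 1.072260) = 16.91724.

16.92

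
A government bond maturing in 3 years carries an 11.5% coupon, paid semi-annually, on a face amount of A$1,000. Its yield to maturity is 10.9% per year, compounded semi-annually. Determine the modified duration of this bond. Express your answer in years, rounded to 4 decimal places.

2.4882 years

Periodic yield y = 0.0545. First find Macaulay duration:
  t   CF        PV=CF/(1+0.0545)^t    t·PV
  1        57.50        54.5282        54.5282
  2        57.50        51.7100       103.4200
  3        57.50        49.0375       147.1124
  4        57.50        46.5031       186.0122
  5        57.50        44.0996       220.4981
  6     1,057.50       769.1320     4,614.7919
  Σ                  1,015.0104     5,326.3629
P = 1,015.0104; Macaulay duration = 5,326.3629 / 1,015.0104 = 5.24759 half-year periods = 2.62380 years.
Modified duration = D_Mac / (1 + y) = 2.62380 / 1.0545 = 2.48819 years.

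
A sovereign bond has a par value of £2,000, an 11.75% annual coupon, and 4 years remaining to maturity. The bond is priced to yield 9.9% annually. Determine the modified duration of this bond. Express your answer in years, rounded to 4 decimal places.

3.1207 years

Periodic yield y = 0.099. First find Macaulay duration:
  t   CF        PV=CF/(1+0.099)^t    t·PV
  1       235.00       213.8308       213.8308
  2       235.00       194.5685       389.1370
  3       235.00       177.0414       531.1241
  4     2,235.00     1,532.0987     6,128.3950
  Σ                  2,117.5394     7,262.4868
P = 2,117.5394; Macaulay duration = 7,262.4868 / 2,117.5394 = 3.42968 years.
Modified duration = D_Mac / (1 + y) = 3.42968 / 1.099 = 3.12073 years.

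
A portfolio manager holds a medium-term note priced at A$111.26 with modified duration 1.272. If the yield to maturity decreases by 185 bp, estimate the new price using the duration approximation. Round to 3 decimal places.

Duration approximation: ΔP/P ≈ -D_mod · Δy = -1.272 × (-0.0185) = +0.023532.
New price ≈ 111.26 × (1 + 0.023532) = 113.87817032.

A$113.878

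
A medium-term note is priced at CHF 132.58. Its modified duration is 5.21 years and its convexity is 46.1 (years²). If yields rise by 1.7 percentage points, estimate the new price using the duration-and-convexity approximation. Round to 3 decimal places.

CHF 121.721

Duration effect: -D_mod·Δy = -5.21 × (+0.017) = -0.088570
Convexity effect: ½·C·(Δy)² = 0.5 × 46.1 × (0.017)² = +0.00666145
ΔP/P ≈ -0.088570 + 0.00666145 = -0.08190855
New price ≈ 132.58 × (1 - 0.08190855) = 121.720564441.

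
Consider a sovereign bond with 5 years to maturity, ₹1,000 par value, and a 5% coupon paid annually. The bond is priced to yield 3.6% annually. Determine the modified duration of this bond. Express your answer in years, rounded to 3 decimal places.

4.403 years

Periodic yield y = 0.036. First find Macaulay duration:
  t   CF        PV=CF/(1+0.036)^t    t·PV
  1        50.00        48.2625        48.2625
  2        50.00        46.5855        93.1709
  3        50.00        44.9667       134.9000
  4        50.00        43.4041       173.6165
  5     1,050.00       879.8133     4,399.0665
  Σ                  1,063.0321     4,849.0165
P = 1,063.0321; Macaulay duration = 4,849.0165 / 1,063.0321 = 4.56150 years.
Modified duration = D_Mac / (1 + y) = 4.56150 / 1.036 = 4.40299 years.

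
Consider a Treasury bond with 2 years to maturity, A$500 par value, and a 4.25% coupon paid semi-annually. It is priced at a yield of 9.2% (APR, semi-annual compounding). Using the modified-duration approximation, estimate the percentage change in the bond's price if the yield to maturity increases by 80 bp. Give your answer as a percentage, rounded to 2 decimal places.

Periodic yield y = 0.046. Modified duration first:
  t   CF        PV=CF/(1+0.046)^t    t·PV
  1       10.625        10.1577        10.1577
  2       10.625         9.7110        19.4221
  3       10.625         9.2840        27.8519
  4      510.625       426.5553     1,706.2212
  Σ                    455.7080     1,763.6529
P = 455.7080; D_Mac = 3.87014 half-year periods = 1.93507 yrs; D_mod = 1.93507/(1+0.046) = 1.84997 yrs.
ΔP/P ≈ -D_mod · Δy = -1.84997 × (+0.008) = -0.014800 = -1.4800%.

-1.48%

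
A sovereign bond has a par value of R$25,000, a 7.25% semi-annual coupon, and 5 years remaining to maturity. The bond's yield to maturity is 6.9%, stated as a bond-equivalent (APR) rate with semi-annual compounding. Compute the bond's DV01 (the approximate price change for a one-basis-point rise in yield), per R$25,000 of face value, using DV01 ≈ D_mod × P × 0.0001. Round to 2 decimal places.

Periodic yield y = 0.0345.
  t   CF        PV=CF/(1+0.0345)^t    t·PV
  1       906.25       876.0271       876.0271
  2       906.25       846.8121     1,693.6241
  3       906.25       818.5713     2,455.7140
  4       906.25       791.2724     3,165.0898
  5       906.25       764.8839     3,824.4197
  6       906.25       739.3755     4,436.2529
  7       906.25       714.7177     5,003.0241
  8       906.25       690.8823     5,527.0583
  9       906.25       667.8417     6,010.5757
  10   25,906.25    18,454.3861   184,543.8608
  Σ                 25,364.7702   217,535.6466
P = 25,364.7702; D_Mac = 8.57629 half-year periods = 4.28815 yrs; D_mod = 4.14514 yrs.
DV01 ≈ 4.14514 × 25,364.7702 × 0.0001 = 10.514048.

R$10.51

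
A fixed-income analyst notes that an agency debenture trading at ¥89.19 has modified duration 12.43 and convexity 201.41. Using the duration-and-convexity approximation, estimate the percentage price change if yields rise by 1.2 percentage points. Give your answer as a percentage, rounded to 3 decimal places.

Duration effect: -D_mod·Δy = -12.43 × (+0.012) = -0.149160
Convexity effect: ½·C·(Δy)² = 0.5 × 201.41 × (0.012)² = +0.01450152
ΔP/P ≈ -0.149160 + 0.01450152 = -0.13465848
= -13.465848%.

-13.466%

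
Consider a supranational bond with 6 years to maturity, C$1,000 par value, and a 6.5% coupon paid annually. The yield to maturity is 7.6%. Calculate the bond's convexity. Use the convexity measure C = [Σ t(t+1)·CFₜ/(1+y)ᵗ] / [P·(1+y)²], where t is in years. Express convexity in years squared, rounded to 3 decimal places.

29.346

With y = 0.076:
  t   CF        PV=CF/(1+0.076)^t    t·PV        t(t+1)·PV
  1        65.00        60.4089        60.4089         120.8178
  2        65.00        56.1421       112.2842         336.8527
  3        65.00        52.1767       156.5301         626.1203
  4        65.00        48.4913       193.9654         969.8270
  5        65.00        45.0663       225.3316       1,351.9893
  6     1,065.00       686.2399     4,117.4395      28,822.0767
  Σ                    948.5253     4,865.9597      32,227.6839
P = 948.5253.
Convexity = Σ t(t+1)·PV / [P·(1+y)²] = 32,227.6839 / (948.5253 × 1.157776) = 29.34645.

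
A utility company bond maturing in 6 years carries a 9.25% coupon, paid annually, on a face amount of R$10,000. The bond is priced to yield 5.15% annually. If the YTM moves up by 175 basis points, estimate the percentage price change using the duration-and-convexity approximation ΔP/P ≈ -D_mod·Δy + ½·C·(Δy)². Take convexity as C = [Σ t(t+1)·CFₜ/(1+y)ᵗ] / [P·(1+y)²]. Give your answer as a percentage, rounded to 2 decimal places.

With y = 0.0515:
  t   CF        PV=CF/(1+0.0515)^t    t·PV        t(t+1)·PV
  1       925.00       879.6957       879.6957       1,759.3913
  2       925.00       836.6102     1,673.2205       5,019.6615
  3       925.00       795.6350     2,386.9051       9,547.6205
  4       925.00       756.6667     3,026.6668      15,133.3341
  5       925.00       719.6069     3,598.0347      21,588.2084
  6    10,925.00     8,082.8735    48,497.2412     339,480.6882
  Σ                 12,071.0881    60,061.7640     392,528.9040
P = 12,071.0881; D_Mac = 4.97567 yrs; D_mod = 4.73197 yrs; C = 29.41079.
Duration effect: -4.73197 × (+0.0175) = -0.082810
Convexity effect: 0.5 × 29.41079 × (0.0175)² = +0.0045035
ΔP/P ≈ -0.082810 + 0.0045035 = -0.078306 = -7.8306%.

-7.83%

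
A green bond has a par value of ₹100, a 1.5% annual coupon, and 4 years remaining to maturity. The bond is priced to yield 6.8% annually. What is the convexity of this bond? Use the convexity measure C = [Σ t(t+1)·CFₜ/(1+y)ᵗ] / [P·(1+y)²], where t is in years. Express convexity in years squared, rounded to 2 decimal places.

16.96

With y = 0.068:
  t   CF        PV=CF/(1+0.068)^t    t·PV        t(t+1)·PV
  1         1.50         1.4045         1.4045           2.8090
  2         1.50         1.3151         2.6301           7.8904
  3         1.50         1.2313         3.6940          14.7761
  4       101.50        78.0155       312.0621       1,560.3105
  Σ                     81.9664       319.7907       1,585.7860
P = 81.9664.
Convexity = Σ t(t+1)·PV / [P·(1+y)²] = 1,585.7860 / (81.9664 × 1.140624) = 16.96157.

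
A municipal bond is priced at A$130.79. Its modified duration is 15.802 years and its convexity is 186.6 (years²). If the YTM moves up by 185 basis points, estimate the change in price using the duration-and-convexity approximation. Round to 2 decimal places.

-A$34.06

Duration effect: -D_mod·Δy = -15.802 × (+0.0185) = -0.292337
Convexity effect: ½·C·(Δy)² = 0.5 × 186.6 × (0.0185)² = +0.031931925
ΔP/P ≈ -0.292337 + 0.031931925 = -0.260405075
ΔP ≈ 130.79 × (-0.260405075) = -34.05837975925.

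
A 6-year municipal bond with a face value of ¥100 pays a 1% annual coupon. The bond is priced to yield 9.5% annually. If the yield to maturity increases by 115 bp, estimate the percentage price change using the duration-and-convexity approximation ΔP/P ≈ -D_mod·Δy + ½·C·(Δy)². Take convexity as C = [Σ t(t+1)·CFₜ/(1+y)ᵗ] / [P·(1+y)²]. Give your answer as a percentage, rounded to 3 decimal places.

With y = 0.095:
  t   CF        PV=CF/(1+0.095)^t    t·PV        t(t+1)·PV
  1         1.00         0.9132         0.9132           1.8265
  2         1.00         0.8340         1.6680           5.0041
  3         1.00         0.7617         2.2850           9.1398
  4         1.00         0.6956         2.7823          13.9115
  5         1.00         0.6352         3.1761          19.0568
  6       101.00        58.5918       351.5507       2,460.8546
  Σ                     62.4315       362.3753       2,509.7933
P = 62.4315; D_Mac = 5.80437 yrs; D_mod = 5.30079 yrs; C = 33.52788.
Duration effect: -5.30079 × (+0.0115) = -0.060959
Convexity effect: 0.5 × 33.52788 × (0.0115)² = +0.0022170
ΔP/P ≈ -0.060959 + 0.0022170 = -0.058742 = -5.8742%.

-5.874%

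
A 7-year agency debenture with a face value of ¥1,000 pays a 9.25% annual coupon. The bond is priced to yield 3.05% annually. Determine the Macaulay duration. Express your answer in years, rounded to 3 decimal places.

Periodic yield y = 0.0305. Discount each cash flow and weight by its year:
  t   CF        PV=CF/(1+0.0305)^t    t·PV
  1        92.50        89.7623        89.7623
  2        92.50        87.1055       174.2111
  3        92.50        84.5274       253.5823
  4        92.50        82.0257       328.1027
  5        92.50        79.5979       397.9896
  6        92.50        77.2420       463.4523
  7     1,092.50       885.2898     6,197.0288
  Σ                  1,385.5507     7,904.1290
Price P = Σ PV = 1,385.5507.
Macaulay duration = Σ(t·PV) / P = 7,904.1290 / 1,385.5507 = 5.70468 years.

5.705 years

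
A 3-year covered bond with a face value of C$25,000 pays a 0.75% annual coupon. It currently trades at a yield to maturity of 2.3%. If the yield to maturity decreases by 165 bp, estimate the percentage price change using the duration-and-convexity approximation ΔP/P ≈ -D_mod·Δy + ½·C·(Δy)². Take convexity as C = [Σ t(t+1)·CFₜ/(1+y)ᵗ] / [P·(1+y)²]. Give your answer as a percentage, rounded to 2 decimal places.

+4.96%

With y = 0.023:
  t   CF        PV=CF/(1+0.023)^t    t·PV        t(t+1)·PV
  1       187.50       183.2845       183.2845         366.5689
  2       187.50       179.1637       358.3274       1,074.9822
  3    25,187.50    23,526.5455    70,579.6365     282,318.5458
  Σ                 23,888.9936    71,121.2483     283,760.0969
P = 23,888.9936; D_Mac = 2.97716 yrs; D_mod = 2.91022 yrs; C = 11.35017.
Duration effect: -2.91022 × (-0.0165) = +0.048019
Convexity effect: 0.5 × 11.35017 × (-0.0165)² = +0.0015450
ΔP/P ≈ +0.048019 + 0.0015450 = +0.049564 = +4.9564%.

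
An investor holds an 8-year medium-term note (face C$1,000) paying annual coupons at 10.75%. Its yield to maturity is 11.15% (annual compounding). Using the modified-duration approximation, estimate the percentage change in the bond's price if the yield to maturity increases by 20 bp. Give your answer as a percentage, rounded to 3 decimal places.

Periodic yield y = 0.1115. Modified duration first:
  t   CF        PV=CF/(1+0.1115)^t    t·PV
  1       107.50        96.7161        96.7161
  2       107.50        87.0141       174.0282
  3       107.50        78.2853       234.8558
  4       107.50        70.4321       281.7284
  5       107.50        63.3667       316.8335
  6       107.50        57.0101       342.0605
  7       107.50        51.2911       359.0379
  8     1,107.50       475.4097     3,803.2772
  Σ                    979.5252     5,608.5376
P = 979.5252; D_Mac = 5.72577 yrs; D_mod = 5.72577/(1+0.1115) = 5.15139 yrs.
ΔP/P ≈ -D_mod · Δy = -5.15139 × (+0.002) = -0.010303 = -1.0303%.

-1.030%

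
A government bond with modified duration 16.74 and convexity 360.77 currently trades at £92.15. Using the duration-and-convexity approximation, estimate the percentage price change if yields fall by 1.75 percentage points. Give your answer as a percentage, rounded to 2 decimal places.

Duration effect: -D_mod·Δy = -16.74 × (-0.0175) = +0.292950
Convexity effect: ½·C·(Δy)² = 0.5 × 360.77 × (-0.0175)² = +0.05524290625
ΔP/P ≈ +0.292950 + 0.05524290625 = +0.34819290625
= +34.819290625%.

+34.82%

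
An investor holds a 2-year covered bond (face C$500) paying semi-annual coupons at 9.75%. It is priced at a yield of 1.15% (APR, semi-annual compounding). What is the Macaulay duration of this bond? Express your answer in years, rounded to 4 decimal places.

1.8761 years

Periodic yield y = 0.00575. Discount each cash flow and weight by its period:
  t   CF        PV=CF/(1+0.00575)^t    t·PV
  1       24.375        24.2356        24.2356
  2       24.375        24.0971        48.1942
  3       24.375        23.9593        71.8780
  4      524.375       512.4858     2,049.9431
  Σ                    584.7778     2,194.2509
Price P = Σ PV = 584.7778.
Macaulay duration = Σ(t·PV) / P = 2,194.2509 / 584.7778 = 3.75228 half-year periods.
In years: 3.75228 / 2 = 1.87614 years.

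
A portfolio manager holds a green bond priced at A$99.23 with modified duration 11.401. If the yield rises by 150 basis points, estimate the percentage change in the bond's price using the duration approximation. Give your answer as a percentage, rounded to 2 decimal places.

Duration approximation: ΔP/P ≈ -D_mod · Δy = -11.401 × (+0.015) = -0.171015.
As a percentage: -17.1015%.

-17.10%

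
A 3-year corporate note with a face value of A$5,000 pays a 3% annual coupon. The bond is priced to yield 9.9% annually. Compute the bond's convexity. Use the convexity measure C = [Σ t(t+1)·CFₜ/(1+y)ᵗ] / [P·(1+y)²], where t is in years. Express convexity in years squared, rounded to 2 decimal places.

9.51

With y = 0.099:
  t   CF        PV=CF/(1+0.099)^t    t·PV        t(t+1)·PV
  1       150.00       136.4877       136.4877         272.9754
  2       150.00       124.1926       248.3853         745.1559
  3     5,150.00     3,879.8430    11,639.5290      46,558.1160
  Σ                  4,140.5234    12,024.4020      47,576.2473
P = 4,140.5234.
Convexity = Σ t(t+1)·PV / [P·(1+y)²] = 47,576.2473 / (4,140.5234 × 1.207801) = 9.51348.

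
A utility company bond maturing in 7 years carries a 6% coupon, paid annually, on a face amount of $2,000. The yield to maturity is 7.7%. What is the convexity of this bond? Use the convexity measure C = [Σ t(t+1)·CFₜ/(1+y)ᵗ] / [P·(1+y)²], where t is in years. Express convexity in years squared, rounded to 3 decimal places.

With y = 0.077:
  t   CF        PV=CF/(1+0.077)^t    t·PV        t(t+1)·PV
  1       120.00       111.4206       111.4206         222.8412
  2       120.00       103.4546       206.9092         620.7276
  3       120.00        96.0581       288.1744       1,152.6976
  4       120.00        89.1905       356.7619       1,783.8093
  5       120.00        82.8138       414.0690       2,484.4141
  6       120.00        76.8930       461.3582       3,229.5076
  7     2,120.00     1,261.3219     8,829.2533      70,634.0266
  Σ                  1,821.1526    10,667.9467      80,128.0242
P = 1,821.1526.
Convexity = Σ t(t+1)·PV / [P·(1+y)²] = 80,128.0242 / (1,821.1526 × 1.159929) = 37.93208.

37.932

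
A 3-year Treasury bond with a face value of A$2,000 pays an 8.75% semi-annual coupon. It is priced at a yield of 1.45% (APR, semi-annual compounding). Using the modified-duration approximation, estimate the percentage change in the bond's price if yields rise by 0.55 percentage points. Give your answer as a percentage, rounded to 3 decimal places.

Periodic yield y = 0.00725. Modified duration first:
  t   CF        PV=CF/(1+0.00725)^t    t·PV
  1        87.50        86.8702        86.8702
  2        87.50        86.2449       172.4898
  3        87.50        85.6241       256.8724
  4        87.50        85.0078       340.0313
  5        87.50        84.3960       421.9798
  6     2,087.50     1,998.9541    11,993.7248
  Σ                  2,427.0972    13,271.9684
P = 2,427.0972; D_Mac = 5.46825 half-year periods = 2.73412 yrs; D_mod = 2.73412/(1+0.00725) = 2.71444 yrs.
ΔP/P ≈ -D_mod · Δy = -2.71444 × (+0.0055) = -0.014929 = -1.4929%.

-1.493%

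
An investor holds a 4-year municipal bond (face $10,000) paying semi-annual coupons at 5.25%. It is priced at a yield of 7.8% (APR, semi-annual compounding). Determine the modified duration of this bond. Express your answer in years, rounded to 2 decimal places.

3.50 years

Periodic yield y = 0.039. First find Macaulay duration:
  t   CF        PV=CF/(1+0.039)^t    t·PV
  1       262.50       252.6468       252.6468
  2       262.50       243.1634       486.3268
  3       262.50       234.0360       702.1080
  4       262.50       225.2512       901.0048
  5       262.50       216.7962     1,083.9808
  6       262.50       208.6585     1,251.9508
  7       262.50       200.8262     1,405.7837
  8    10,262.50     7,556.6410    60,453.1279
  Σ                  9,138.0192    66,536.9296
P = 9,138.0192; Macaulay duration = 66,536.9296 / 9,138.0192 = 7.28133 half-year periods = 3.64066 years.
Modified duration = D_Mac / (1 + y) = 3.64066 / 1.039 = 3.50401 years.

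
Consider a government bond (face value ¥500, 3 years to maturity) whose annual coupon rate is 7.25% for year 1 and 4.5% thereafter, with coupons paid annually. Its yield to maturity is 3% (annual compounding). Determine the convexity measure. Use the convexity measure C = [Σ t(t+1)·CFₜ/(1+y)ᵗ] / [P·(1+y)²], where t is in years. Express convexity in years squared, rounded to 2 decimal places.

10.47

With y = 0.03:
  t   CF        PV=CF/(1+0.03)^t    t·PV        t(t+1)·PV
  1        36.25        35.1942        35.1942          70.3883
  2        22.50        21.2084        42.4168         127.2504
  3       522.50       478.1615     1,434.4846       5,737.9382
  Σ                    534.5641     1,512.0955       5,935.5770
P = 534.5641.
Convexity = Σ t(t+1)·PV / [P·(1+y)²] = 5,935.5770 / (534.5641 × 1.060900) = 10.46619.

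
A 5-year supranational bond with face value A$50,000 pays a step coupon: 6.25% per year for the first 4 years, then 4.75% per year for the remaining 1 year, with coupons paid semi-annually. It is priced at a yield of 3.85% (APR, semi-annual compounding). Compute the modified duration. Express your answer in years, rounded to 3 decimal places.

Periodic yield y = 0.01925. First find Macaulay duration:
  t   CF        PV=CF/(1+0.01925)^t    t·PV
  1     1,562.50     1,532.9899     1,532.9899
  2     1,562.50     1,504.0372     3,008.0745
  3     1,562.50     1,475.6313     4,426.8940
  4     1,562.50     1,447.7619     5,791.0476
  5     1,562.50     1,420.4188     7,102.0942
  6     1,562.50     1,393.5922     8,361.5532
  7     1,562.50     1,367.2722     9,570.9054
  8     1,562.50     1,341.4493    10,731.5944
  9     1,187.50     1,000.2467     9,002.2205
  10   51,187.50    42,301.5926   423,015.9256
  Σ                 54,784.9922   482,543.2993
P = 54,784.9922; Macaulay duration = 482,543.2993 / 54,784.9922 = 8.80795 half-year periods = 4.40397 years.
Modified duration = D_Mac / (1 + y) = 4.40397 / 1.01925 = 4.32080 years.

4.321 years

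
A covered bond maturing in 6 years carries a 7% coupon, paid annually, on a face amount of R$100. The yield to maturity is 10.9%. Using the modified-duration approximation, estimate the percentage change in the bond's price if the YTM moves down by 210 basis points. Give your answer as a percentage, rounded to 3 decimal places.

Periodic yield y = 0.109. Modified duration first:
  t   CF        PV=CF/(1+0.109)^t    t·PV
  1         7.00         6.3120         6.3120
  2         7.00         5.6916        11.3832
  3         7.00         5.1322        15.3966
  4         7.00         4.6278        18.5111
  5         7.00         4.1729        20.8646
  6       107.00        57.5168       345.1006
  Σ                     83.4533       417.5681
P = 83.4533; D_Mac = 5.00362 yrs; D_mod = 5.00362/(1+0.109) = 4.51183 yrs.
ΔP/P ≈ -D_mod · Δy = -4.51183 × (-0.021) = +0.094748 = +9.4748%.

+9.475%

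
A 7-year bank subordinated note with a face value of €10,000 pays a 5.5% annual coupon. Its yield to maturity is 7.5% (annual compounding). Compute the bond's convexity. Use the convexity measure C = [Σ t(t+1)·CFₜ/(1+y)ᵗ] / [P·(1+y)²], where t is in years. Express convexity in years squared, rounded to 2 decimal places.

With y = 0.075:
  t   CF        PV=CF/(1+0.075)^t    t·PV        t(t+1)·PV
  1       550.00       511.6279       511.6279       1,023.2558
  2       550.00       475.9329       951.8659       2,855.5976
  3       550.00       442.7283     1,328.1849       5,312.7398
  4       550.00       411.8403     1,647.3612       8,236.8058
  5       550.00       383.1072     1,915.5362      11,493.2174
  6       550.00       356.3788     2,138.2730      14,967.9111
  7    10,550.00     6,359.0642    44,513.4494     356,107.5955
  Σ                  8,940.6797    53,006.2986     399,997.1230
P = 8,940.6797.
Convexity = Σ t(t+1)·PV / [P·(1+y)²] = 399,997.1230 / (8,940.6797 × 1.155625) = 38.71412.

38.71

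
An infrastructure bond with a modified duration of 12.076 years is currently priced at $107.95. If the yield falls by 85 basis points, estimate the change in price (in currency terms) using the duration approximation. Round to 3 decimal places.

Duration approximation: ΔP/P ≈ -D_mod · Δy = -12.076 × (-0.0085) = +0.102646.
ΔP ≈ 107.95 × (+0.102646) = +11.0806357.

+$11.081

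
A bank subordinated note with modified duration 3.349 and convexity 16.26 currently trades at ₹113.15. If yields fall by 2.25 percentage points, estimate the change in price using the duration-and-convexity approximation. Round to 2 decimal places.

Duration effect: -D_mod·Δy = -3.349 × (-0.0225) = +0.0753525
Convexity effect: ½·C·(Δy)² = 0.5 × 16.26 × (-0.0225)² = +0.0041158125
ΔP/P ≈ +0.0753525 + 0.0041158125 = +0.0794683125
ΔP ≈ 113.15 × (+0.0794683125) = +8.991839559375.

+₹8.99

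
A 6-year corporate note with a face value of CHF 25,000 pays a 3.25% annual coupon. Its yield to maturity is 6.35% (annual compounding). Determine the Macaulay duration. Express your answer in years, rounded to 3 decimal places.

Periodic yield y = 0.0635. Discount each cash flow and weight by its year:
  t   CF        PV=CF/(1+0.0635)^t    t·PV
  1       812.50       763.9868       763.9868
  2       812.50       718.3703     1,436.7406
  3       812.50       675.4775     2,026.4325
  4       812.50       635.1457     2,540.5830
  5       812.50       597.2221     2,986.1107
  6    25,812.50    17,840.4212   107,042.5272
  Σ                 21,230.6237   116,796.3809
Price P = Σ PV = 21,230.6237.
Macaulay duration = Σ(t·PV) / P = 116,796.3809 / 21,230.6237 = 5.50132 years.

5.501 years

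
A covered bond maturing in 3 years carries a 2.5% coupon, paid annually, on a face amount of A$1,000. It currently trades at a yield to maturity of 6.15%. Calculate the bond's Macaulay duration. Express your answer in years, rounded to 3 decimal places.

Periodic yield y = 0.0615. Discount each cash flow and weight by its year:
  t   CF        PV=CF/(1+0.0615)^t    t·PV
  1        25.00        23.5516        23.5516
  2        25.00        22.1871        44.3741
  3     1,025.00       856.9665     2,570.8996
  Σ                    902.7052     2,638.8254
Price P = Σ PV = 902.7052.
Macaulay duration = Σ(t·PV) / P = 2,638.8254 / 902.7052 = 2.92324 years.

2.923 years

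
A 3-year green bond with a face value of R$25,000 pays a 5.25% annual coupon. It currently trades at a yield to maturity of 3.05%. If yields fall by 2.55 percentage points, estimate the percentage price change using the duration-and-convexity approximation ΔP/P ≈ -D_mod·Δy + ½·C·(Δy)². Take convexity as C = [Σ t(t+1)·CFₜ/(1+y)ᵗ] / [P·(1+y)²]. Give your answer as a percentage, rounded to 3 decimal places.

With y = 0.0305:
  t   CF        PV=CF/(1+0.0305)^t    t·PV        t(t+1)·PV
  1     1,312.50     1,273.6536     1,273.6536       2,547.3071
  2     1,312.50     1,235.9569     2,471.9138       7,415.7413
  3    26,312.50    24,044.6315    72,133.8944     288,535.5775
  Σ                 26,554.2419    75,879.4617     298,498.6259
P = 26,554.2419; D_Mac = 2.85753 yrs; D_mod = 2.77295 yrs; C = 10.58553.
Duration effect: -2.77295 × (-0.0255) = +0.070710
Convexity effect: 0.5 × 10.58553 × (-0.0255)² = +0.0034416
ΔP/P ≈ +0.070710 + 0.0034416 = +0.074152 = +7.4152%.

+7.415%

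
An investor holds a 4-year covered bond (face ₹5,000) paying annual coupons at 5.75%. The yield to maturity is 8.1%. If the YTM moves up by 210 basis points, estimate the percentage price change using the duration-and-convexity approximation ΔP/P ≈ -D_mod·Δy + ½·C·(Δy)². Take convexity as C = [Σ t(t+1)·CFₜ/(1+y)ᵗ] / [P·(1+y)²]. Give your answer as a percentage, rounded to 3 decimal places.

-6.795%

With y = 0.081:
  t   CF        PV=CF/(1+0.081)^t    t·PV        t(t+1)·PV
  1       287.50       265.9574       265.9574         531.9149
  2       287.50       246.0291       492.0582       1,476.1745
  3       287.50       227.5940       682.7819       2,731.1277
  4     5,287.50     3,872.1093    15,488.4371      77,442.1854
  Σ                  4,611.6898    16,929.2346      82,181.4026
P = 4,611.6898; D_Mac = 3.67094 yrs; D_mod = 3.39587 yrs; C = 15.24973.
Duration effect: -3.39587 × (+0.021) = -0.071313
Convexity effect: 0.5 × 15.24973 × (0.021)² = +0.0033626
ΔP/P ≈ -0.071313 + 0.0033626 = -0.067951 = -6.7951%.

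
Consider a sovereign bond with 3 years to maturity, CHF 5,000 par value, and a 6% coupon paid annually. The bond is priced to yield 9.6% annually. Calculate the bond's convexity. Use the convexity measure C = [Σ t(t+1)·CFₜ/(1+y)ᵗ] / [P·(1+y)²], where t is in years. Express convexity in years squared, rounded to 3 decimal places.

With y = 0.096:
  t   CF        PV=CF/(1+0.096)^t    t·PV        t(t+1)·PV
  1       300.00       273.7226       273.7226         547.4453
  2       300.00       249.7469       499.4938       1,498.4815
  3     5,300.00     4,025.7260    12,077.1779      48,308.7114
  Σ                  4,549.1955    12,850.3943      50,354.6382
P = 4,549.1955.
Convexity = Σ t(t+1)·PV / [P·(1+y)²] = 50,354.6382 / (4,549.1955 × 1.201216) = 9.21475.

9.215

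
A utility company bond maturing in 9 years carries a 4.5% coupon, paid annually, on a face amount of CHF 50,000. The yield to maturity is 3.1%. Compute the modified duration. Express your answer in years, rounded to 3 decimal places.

Periodic yield y = 0.031. First find Macaulay duration:
  t   CF        PV=CF/(1+0.031)^t    t·PV
  1     2,250.00     2,182.3472     2,182.3472
  2     2,250.00     2,116.7286     4,233.4573
  3     2,250.00     2,053.0831     6,159.2492
  4     2,250.00     1,991.3512     7,965.4047
  5     2,250.00     1,931.4754     9,657.3772
  6     2,250.00     1,873.4000    11,240.4003
  7     2,250.00     1,817.0708    12,719.4959
  8     2,250.00     1,762.4354    14,099.4828
  9    52,250.00    39,697.0567   357,273.5100
  Σ                 55,424.9485   425,530.7248
P = 55,424.9485; Macaulay duration = 425,530.7248 / 55,424.9485 = 7.67760 years.
Modified duration = D_Mac / (1 + y) = 7.67760 / 1.031 = 7.44675 years.

7.447 years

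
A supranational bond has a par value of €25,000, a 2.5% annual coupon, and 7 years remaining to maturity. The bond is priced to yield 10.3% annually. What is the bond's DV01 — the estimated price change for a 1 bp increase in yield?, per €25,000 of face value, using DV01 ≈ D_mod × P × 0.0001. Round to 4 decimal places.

€8.9743

Periodic yield y = 0.103.
  t   CF        PV=CF/(1+0.103)^t    t·PV
  1       625.00       566.6364       566.6364
  2       625.00       513.7230     1,027.4460
  3       625.00       465.7507     1,397.2520
  4       625.00       422.2581     1,689.0323
  5       625.00       382.8269     1,914.1345
  6       625.00       347.0779     2,082.4673
  7    25,625.00    12,901.3539    90,309.4770
  Σ                 15,599.6268    98,986.4455
P = 15,599.6268; D_Mac = 6.34544 yrs; D_mod = 5.75289 yrs.
DV01 ≈ 5.75289 × 15,599.6268 × 0.0001 = 8.974292.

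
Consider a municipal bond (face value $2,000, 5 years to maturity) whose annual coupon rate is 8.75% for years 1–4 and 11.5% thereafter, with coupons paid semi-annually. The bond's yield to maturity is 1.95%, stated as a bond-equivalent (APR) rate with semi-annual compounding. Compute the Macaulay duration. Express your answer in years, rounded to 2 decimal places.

4.29 years

Periodic yield y = 0.00975. Discount each cash flow and weight by its period:
  t   CF        PV=CF/(1+0.00975)^t    t·PV
  1        87.50        86.6551        86.6551
  2        87.50        85.8184       171.6368
  3        87.50        84.9897       254.9692
  4        87.50        84.1691       336.6763
  5        87.50        83.3564       416.7818
  6        87.50        82.5515       495.3089
  7        87.50        81.7544       572.2806
  8        87.50        80.9650       647.7198
  9       115.00       105.3836       948.4525
  10    2,115.00     1,919.4277    19,194.2768
  Σ                  2,695.0708    23,124.7578
Price P = Σ PV = 2,695.0708.
Macaulay duration = Σ(t·PV) / P = 23,124.7578 / 2,695.0708 = 8.58039 half-year periods.
In years: 8.58039 / 2 = 4.29019 years.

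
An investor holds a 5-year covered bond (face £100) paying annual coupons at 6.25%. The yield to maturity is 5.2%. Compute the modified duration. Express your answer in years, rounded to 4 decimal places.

Periodic yield y = 0.052. First find Macaulay duration:
  t   CF        PV=CF/(1+0.052)^t    t·PV
  1         6.25         5.9411         5.9411
  2         6.25         5.6474        11.2948
  3         6.25         5.3683        16.1048
  4         6.25         5.1029        20.4116
  5       106.25        82.4613       412.3066
  Σ                    104.5209       466.0588
P = 104.5209; Macaulay duration = 466.0588 / 104.5209 = 4.45900 years.
Modified duration = D_Mac / (1 + y) = 4.45900 / 1.052 = 4.23859 years.

4.2386 years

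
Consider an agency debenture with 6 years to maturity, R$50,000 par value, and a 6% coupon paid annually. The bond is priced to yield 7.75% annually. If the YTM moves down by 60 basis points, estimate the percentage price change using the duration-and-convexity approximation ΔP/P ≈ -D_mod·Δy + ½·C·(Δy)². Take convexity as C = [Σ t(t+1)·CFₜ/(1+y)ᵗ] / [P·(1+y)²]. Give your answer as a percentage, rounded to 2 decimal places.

With y = 0.0775:
  t   CF        PV=CF/(1+0.0775)^t    t·PV        t(t+1)·PV
  1     3,000.00     2,784.2227     2,784.2227       5,568.4455
  2     3,000.00     2,583.9654     5,167.9308      15,503.7925
  3     3,000.00     2,398.1118     7,194.3353      28,777.3411
  4     3,000.00     2,225.6258     8,902.5030      44,512.5152
  5     3,000.00     2,065.5459    10,327.7297      61,966.3785
  6    53,000.00    33,866.6467   203,199.8799   1,422,399.1595
  Σ                 45,924.1183   237,576.6016   1,578,727.6323
P = 45,924.1183; D_Mac = 5.17324 yrs; D_mod = 4.80115 yrs; C = 29.60955.
Duration effect: -4.80115 × (-0.006) = +0.028807
Convexity effect: 0.5 × 29.60955 × (-0.006)² = +0.0005330
ΔP/P ≈ +0.028807 + 0.0005330 = +0.029340 = +2.9340%.

+2.93%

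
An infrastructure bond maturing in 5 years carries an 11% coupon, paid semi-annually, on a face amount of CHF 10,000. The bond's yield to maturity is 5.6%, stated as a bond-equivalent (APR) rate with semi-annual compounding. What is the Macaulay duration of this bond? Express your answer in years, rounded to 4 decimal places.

Periodic yield y = 0.028. Discount each cash flow and weight by its period:
  t   CF        PV=CF/(1+0.028)^t    t·PV
  1       550.00       535.0195       535.0195
  2       550.00       520.4469     1,040.8939
  3       550.00       506.2713     1,518.8140
  4       550.00       492.4819     1,969.9274
  5       550.00       479.0679     2,395.3397
  6       550.00       466.0194     2,796.1164
  7       550.00       453.3263     3,173.2839
  8       550.00       440.9789     3,527.8309
  9       550.00       428.9678     3,860.7099
  10   10,550.00     8,004.2623    80,042.6232
  Σ                 12,326.8422   100,860.5588
Price P = Σ PV = 12,326.8422.
Macaulay duration = Σ(t·PV) / P = 100,860.5588 / 12,326.8422 = 8.18219 half-year periods.
In years: 8.18219 / 2 = 4.09109 years.

4.0911 years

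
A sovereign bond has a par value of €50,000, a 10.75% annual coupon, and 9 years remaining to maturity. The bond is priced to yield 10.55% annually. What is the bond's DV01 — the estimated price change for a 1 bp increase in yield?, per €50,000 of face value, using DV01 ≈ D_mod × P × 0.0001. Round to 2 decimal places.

€28.40

Periodic yield y = 0.1055.
  t   CF        PV=CF/(1+0.1055)^t    t·PV
  1     5,375.00     4,862.0534     4,862.0534
  2     5,375.00     4,398.0582     8,796.1165
  3     5,375.00     3,978.3430    11,935.0291
  4     5,375.00     3,598.6821    14,394.7283
  5     5,375.00     3,255.2529    16,276.2645
  6     5,375.00     2,944.5978    17,667.5870
  7     5,375.00     2,663.5892    18,645.1242
  8     5,375.00     2,409.3977    19,275.1817
  9    55,375.00    22,453.5501   202,081.9511
  Σ                 50,563.5244   313,934.0357
P = 50,563.5244; D_Mac = 6.20871 yrs; D_mod = 5.61620 yrs.
DV01 ≈ 5.61620 × 50,563.5244 × 0.0001 = 28.397470.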